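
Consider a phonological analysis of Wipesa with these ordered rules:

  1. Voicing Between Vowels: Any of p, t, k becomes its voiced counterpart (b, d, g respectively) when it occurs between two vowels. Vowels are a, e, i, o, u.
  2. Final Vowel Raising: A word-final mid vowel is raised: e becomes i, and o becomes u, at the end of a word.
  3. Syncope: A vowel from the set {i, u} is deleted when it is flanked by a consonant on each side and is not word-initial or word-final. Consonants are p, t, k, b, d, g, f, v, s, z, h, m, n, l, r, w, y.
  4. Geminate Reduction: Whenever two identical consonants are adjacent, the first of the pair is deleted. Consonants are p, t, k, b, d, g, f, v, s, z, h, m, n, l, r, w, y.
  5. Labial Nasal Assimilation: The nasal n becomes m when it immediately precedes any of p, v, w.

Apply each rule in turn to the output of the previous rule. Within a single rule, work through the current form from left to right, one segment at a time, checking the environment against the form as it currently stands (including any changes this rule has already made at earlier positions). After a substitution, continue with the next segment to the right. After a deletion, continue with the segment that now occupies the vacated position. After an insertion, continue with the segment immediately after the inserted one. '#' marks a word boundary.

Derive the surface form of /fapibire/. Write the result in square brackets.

1 Voicing Between Vowels: [fapibire] → [fabibire]
2 Final Vowel Raising: [fabibire] → [fabibiri]
3 Syncope: [fabibiri] → [fabbri]
4 Geminate Reduction: [fabbri] → [fabri]
5 Labial Nasal Assimilation: no change — [fabri]

[fabri]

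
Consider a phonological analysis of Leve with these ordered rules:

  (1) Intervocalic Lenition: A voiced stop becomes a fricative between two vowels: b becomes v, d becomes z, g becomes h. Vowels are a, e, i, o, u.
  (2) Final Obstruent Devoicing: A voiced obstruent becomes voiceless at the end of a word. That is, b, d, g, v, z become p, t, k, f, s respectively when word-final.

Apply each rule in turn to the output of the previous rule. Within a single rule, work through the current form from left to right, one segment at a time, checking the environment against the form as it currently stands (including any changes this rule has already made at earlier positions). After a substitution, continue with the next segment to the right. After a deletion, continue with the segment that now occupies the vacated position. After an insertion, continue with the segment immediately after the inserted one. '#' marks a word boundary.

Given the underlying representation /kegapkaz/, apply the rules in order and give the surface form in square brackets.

(1) Intervocalic Lenition: [kegapkaz] → [kehapkaz]
(2) Final Obstruent Devoicing: [kehapkaz] → [kehapkas]

[kehapkas]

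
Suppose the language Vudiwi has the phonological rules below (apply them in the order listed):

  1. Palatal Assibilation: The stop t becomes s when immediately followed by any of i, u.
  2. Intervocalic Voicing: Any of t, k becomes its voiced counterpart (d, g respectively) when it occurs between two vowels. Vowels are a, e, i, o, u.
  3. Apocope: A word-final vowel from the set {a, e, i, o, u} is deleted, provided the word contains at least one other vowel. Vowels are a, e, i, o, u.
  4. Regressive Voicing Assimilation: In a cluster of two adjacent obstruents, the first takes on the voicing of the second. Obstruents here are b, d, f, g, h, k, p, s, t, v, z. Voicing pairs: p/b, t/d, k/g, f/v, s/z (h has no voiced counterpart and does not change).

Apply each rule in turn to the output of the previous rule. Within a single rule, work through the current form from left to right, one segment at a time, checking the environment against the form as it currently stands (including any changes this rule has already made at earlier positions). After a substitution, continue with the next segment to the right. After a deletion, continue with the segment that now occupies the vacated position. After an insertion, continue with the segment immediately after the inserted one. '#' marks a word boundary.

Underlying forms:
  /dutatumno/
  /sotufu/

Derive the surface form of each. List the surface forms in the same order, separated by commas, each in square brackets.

[dudasumn], [sosuf]

/dutatumno/:
  1 Palatal Assibilation: [dutatumno] → [dutasumno]
  2 Intervocalic Voicing: [dutasumno] → [dudasumno]
  3 Apocope: [dudasumno] → [dudasumn]
  4 Regressive Voicing Assimilation: no change — [dudasumn]
/sotufu/:
  1 Palatal Assibilation: [sotufu] → [sosufu]
  2 Intervocalic Voicing: no change — [sosufu]
  3 Apocope: [sosufu] → [sosuf]
  4 Regressive Voicing Assimilation: no change — [sosuf]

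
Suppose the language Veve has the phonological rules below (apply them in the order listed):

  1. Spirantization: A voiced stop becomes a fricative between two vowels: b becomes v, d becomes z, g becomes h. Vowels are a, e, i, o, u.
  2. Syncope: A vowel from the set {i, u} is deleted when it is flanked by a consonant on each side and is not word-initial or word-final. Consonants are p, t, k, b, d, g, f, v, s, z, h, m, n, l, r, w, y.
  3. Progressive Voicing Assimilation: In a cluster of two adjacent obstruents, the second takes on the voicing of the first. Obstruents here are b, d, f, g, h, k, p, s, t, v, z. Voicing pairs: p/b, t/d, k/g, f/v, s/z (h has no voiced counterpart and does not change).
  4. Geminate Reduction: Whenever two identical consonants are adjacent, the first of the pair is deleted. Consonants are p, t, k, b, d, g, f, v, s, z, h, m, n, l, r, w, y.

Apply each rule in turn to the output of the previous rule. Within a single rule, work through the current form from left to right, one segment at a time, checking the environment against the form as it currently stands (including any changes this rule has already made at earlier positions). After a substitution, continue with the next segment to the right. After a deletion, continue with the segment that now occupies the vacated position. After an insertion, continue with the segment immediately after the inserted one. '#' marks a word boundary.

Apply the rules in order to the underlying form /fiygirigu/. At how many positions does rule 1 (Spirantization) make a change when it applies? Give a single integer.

1 Spirantization: [fiygirigu] → [fiygirihu]
2 Syncope: [fiygirihu] → [fygrhu]
3 Progressive Voicing Assimilation: no change — [fygrhu]
4 Geminate Reduction: no change — [fygrhu]
Rule 1 changed 1 position(s).

1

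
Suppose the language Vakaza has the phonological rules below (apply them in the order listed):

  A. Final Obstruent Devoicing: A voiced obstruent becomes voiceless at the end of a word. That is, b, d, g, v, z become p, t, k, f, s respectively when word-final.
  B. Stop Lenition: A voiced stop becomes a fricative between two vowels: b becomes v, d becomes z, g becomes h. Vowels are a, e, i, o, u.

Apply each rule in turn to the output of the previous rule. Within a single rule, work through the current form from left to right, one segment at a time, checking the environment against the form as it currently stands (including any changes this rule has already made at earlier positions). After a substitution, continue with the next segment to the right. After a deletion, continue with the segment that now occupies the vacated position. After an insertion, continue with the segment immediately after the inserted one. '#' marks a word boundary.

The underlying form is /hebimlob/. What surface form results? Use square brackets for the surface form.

A Final Obstruent Devoicing: [hebimlob] → [hebimlop]
B Stop Lenition: [hebimlop] → [hevimlop]

[hevimlop]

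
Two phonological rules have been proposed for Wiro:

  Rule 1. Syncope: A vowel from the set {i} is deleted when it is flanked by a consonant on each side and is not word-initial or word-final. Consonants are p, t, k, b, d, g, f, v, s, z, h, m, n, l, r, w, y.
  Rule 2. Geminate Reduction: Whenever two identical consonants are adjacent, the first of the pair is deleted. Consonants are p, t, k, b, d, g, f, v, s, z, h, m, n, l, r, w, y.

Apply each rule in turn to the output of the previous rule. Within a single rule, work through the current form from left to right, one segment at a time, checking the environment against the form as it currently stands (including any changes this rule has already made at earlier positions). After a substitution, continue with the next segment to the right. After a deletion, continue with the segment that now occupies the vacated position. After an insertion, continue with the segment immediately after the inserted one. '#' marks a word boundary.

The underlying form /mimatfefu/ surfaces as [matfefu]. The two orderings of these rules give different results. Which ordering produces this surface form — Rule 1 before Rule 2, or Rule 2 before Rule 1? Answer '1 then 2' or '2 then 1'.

Order 1 then 2:
  1 Syncope: [mimatfefu] → [mmatfefu]
  2 Geminate Reduction: [mmatfefu] → [matfefu]
  result: [matfefu]
Order 2 then 1:
  2 Geminate Reduction: no change — [mimatfefu]
  1 Syncope: [mimatfefu] → [mmatfefu]
  result: [mmatfefu]

1 then 2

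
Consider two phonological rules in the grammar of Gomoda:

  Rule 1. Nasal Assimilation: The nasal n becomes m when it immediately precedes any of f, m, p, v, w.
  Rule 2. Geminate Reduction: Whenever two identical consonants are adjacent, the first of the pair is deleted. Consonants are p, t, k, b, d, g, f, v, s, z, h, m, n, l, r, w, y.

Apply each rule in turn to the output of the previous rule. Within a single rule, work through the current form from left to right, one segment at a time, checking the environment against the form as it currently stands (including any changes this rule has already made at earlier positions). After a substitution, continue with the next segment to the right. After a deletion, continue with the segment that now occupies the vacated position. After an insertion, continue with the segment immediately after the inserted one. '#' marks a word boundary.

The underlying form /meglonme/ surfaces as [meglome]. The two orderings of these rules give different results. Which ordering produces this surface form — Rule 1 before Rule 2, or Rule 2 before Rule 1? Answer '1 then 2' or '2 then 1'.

Order 1 then 2:
  1 Nasal Assimilation: [meglonme] → [meglomme]
  2 Geminate Reduction: [meglomme] → [meglome]
  result: [meglome]
Order 2 then 1:
  2 Geminate Reduction: no change — [meglonme]
  1 Nasal Assimilation: [meglonme] → [meglomme]
  result: [meglomme]

1 then 2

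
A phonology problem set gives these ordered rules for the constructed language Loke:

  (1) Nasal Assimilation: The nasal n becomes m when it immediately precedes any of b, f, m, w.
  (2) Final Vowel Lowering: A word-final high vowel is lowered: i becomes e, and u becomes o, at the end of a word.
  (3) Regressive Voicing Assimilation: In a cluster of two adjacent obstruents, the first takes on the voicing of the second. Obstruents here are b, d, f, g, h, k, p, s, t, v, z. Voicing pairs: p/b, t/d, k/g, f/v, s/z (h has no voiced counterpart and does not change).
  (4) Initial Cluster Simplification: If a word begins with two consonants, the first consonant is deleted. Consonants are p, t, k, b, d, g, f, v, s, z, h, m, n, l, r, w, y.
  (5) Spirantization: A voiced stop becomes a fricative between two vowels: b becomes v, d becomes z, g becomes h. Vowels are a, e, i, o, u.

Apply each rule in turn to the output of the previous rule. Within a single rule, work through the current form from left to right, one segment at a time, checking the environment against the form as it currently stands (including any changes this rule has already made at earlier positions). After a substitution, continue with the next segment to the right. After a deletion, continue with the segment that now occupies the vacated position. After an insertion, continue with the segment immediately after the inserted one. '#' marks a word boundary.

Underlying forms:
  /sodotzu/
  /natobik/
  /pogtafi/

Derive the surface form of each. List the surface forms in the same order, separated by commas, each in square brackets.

/sodotzu/:
  (1) Nasal Assimilation: no change — [sodotzu]
  (2) Final Vowel Lowering: [sodotzu] → [sodotzo]
  (3) Regressive Voicing Assimilation: [sodotzo] → [sododzo]
  (4) Initial Cluster Simplification: no change — [sododzo]
  (5) Spirantization: [sododzo] → [sozodzo]
/natobik/:
  (1) Nasal Assimilation: no change — [natobik]
  (2) Final Vowel Lowering: no change — [natobik]
  (3) Regressive Voicing Assimilation: no change — [natobik]
  (4) Initial Cluster Simplification: no change — [natobik]
  (5) Spirantization: [natobik] → [natovik]
/pogtafi/:
  (1) Nasal Assimilation: no change — [pogtafi]
  (2) Final Vowel Lowering: [pogtafi] → [pogtafe]
  (3) Regressive Voicing Assimilation: [pogtafe] → [poktafe]
  (4) Initial Cluster Simplification: no change — [poktafe]
  (5) Spirantization: no change — [poktafe]

[sozodzo], [natovik], [poktafe]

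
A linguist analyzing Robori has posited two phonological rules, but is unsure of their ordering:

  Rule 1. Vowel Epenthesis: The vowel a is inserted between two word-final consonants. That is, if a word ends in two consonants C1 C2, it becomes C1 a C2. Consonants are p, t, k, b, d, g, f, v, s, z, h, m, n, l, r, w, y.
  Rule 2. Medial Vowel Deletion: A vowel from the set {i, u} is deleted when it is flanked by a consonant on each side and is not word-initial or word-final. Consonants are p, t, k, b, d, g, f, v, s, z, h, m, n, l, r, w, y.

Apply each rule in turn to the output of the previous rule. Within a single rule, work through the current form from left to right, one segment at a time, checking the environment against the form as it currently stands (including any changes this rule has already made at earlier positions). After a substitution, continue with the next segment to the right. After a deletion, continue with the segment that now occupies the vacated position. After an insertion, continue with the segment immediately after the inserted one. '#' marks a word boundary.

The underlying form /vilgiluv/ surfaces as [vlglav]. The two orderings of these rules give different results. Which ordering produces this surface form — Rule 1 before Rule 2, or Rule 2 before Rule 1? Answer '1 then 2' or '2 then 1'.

2 then 1

Order 1 then 2:
  1 Vowel Epenthesis: no change — [vilgiluv]
  2 Medial Vowel Deletion: [vilgiluv] → [vlglv]
  result: [vlglv]
Order 2 then 1:
  2 Medial Vowel Deletion: [vilgiluv] → [vlglv]
  1 Vowel Epenthesis: [vlglv] → [vlglav]
  result: [vlglav]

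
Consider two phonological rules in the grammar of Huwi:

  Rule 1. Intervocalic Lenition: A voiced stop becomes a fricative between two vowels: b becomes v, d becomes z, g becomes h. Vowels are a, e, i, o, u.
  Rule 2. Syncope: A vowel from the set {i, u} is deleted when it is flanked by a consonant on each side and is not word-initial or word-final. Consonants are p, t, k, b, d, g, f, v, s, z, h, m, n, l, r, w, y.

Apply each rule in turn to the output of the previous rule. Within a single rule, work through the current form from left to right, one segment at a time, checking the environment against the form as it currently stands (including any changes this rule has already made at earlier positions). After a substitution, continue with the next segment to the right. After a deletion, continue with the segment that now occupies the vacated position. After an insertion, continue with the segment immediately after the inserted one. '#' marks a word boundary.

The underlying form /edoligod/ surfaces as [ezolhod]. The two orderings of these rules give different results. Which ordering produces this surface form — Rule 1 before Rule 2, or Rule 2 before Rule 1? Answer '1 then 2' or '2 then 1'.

1 then 2

Order 1 then 2:
  1 Intervocalic Lenition: [edoligod] → [ezolihod]
  2 Syncope: [ezolihod] → [ezolhod]
  result: [ezolhod]
Order 2 then 1:
  2 Syncope: [edoligod] → [edolgod]
  1 Intervocalic Lenition: [edolgod] → [ezolgod]
  result: [ezolgod]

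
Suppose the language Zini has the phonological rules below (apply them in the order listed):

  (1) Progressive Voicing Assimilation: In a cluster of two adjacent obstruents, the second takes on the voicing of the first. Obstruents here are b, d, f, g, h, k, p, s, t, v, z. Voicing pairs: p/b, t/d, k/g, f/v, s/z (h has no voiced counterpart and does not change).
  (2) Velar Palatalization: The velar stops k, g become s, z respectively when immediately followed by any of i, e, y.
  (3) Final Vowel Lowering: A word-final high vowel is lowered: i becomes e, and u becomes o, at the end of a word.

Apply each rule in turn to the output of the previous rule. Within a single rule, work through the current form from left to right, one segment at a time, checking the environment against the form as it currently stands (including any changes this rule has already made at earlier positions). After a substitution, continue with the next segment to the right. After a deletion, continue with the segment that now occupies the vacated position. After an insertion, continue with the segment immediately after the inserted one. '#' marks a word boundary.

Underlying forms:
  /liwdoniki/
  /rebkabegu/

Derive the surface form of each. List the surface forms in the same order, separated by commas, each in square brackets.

[liwdonise], [rebgabego]

/liwdoniki/:
  (1) Progressive Voicing Assimilation: no change — [liwdoniki]
  (2) Velar Palatalization: [liwdoniki] → [liwdonisi]
  (3) Final Vowel Lowering: [liwdonisi] → [liwdonise]
/rebkabegu/:
  (1) Progressive Voicing Assimilation: [rebkabegu] → [rebgabegu]
  (2) Velar Palatalization: no change — [rebgabegu]
  (3) Final Vowel Lowering: [rebgabegu] → [rebgabego]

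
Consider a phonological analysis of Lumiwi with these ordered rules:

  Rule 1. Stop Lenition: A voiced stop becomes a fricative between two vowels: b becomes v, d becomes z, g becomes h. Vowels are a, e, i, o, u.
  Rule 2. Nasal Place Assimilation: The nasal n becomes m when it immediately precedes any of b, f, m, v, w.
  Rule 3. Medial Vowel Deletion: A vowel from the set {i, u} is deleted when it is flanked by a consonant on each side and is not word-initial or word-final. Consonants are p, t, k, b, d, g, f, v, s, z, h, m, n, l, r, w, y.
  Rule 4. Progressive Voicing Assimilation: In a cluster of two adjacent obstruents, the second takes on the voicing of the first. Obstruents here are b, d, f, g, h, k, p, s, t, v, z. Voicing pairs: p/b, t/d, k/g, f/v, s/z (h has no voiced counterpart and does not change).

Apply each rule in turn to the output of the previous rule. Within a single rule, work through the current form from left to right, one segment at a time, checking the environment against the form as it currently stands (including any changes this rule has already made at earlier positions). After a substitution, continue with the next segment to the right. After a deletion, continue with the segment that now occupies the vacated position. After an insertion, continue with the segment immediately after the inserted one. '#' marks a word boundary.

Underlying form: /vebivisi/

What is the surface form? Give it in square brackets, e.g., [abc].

[vevvzi]

Rule 1 Stop Lenition: [vebivisi] → [vevivisi]
Rule 2 Nasal Place Assimilation: no change — [vevivisi]
Rule 3 Medial Vowel Deletion: [vevivisi] → [vevvsi]
Rule 4 Progressive Voicing Assimilation: [vevvsi] → [vevvzi]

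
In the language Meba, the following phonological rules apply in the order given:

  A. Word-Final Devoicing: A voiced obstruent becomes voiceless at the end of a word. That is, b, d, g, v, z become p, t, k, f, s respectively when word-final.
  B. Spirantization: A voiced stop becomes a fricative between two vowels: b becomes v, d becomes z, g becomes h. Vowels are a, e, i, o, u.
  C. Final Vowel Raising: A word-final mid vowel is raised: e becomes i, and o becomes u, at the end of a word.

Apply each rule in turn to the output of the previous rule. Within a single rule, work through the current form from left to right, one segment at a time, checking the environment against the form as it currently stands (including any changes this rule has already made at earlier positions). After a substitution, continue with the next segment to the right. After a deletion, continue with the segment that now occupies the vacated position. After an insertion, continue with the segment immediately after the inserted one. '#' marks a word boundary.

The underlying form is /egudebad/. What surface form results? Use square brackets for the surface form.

[ehuzevat]

A Word-Final Devoicing: [egudebad] → [egudebat]
B Spirantization: [egudebat] → [ehuzevat]
C Final Vowel Raising: no change — [ehuzevat]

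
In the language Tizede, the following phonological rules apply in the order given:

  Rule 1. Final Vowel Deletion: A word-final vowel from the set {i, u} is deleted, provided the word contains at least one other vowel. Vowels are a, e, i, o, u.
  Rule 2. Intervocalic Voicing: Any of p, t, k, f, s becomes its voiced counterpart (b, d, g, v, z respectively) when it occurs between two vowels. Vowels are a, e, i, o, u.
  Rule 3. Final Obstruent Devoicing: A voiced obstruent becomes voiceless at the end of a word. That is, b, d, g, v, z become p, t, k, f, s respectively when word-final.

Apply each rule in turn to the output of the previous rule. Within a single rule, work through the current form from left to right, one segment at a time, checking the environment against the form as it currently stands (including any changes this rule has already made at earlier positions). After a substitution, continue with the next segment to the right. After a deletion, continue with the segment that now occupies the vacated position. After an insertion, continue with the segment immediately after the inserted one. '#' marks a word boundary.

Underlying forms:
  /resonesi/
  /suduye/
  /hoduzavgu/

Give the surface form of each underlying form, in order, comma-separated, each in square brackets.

/resonesi/:
  Rule 1 Final Vowel Deletion: [resonesi] → [resones]
  Rule 2 Intervocalic Voicing: [resones] → [rezones]
  Rule 3 Final Obstruent Devoicing: no change — [rezones]
/suduye/:
  Rule 1 Final Vowel Deletion: no change — [suduye]
  Rule 2 Intervocalic Voicing: no change — [suduye]
  Rule 3 Final Obstruent Devoicing: no change — [suduye]
/hoduzavgu/:
  Rule 1 Final Vowel Deletion: [hoduzavgu] → [hoduzavg]
  Rule 2 Intervocalic Voicing: no change — [hoduzavg]
  Rule 3 Final Obstruent Devoicing: [hoduzavg] → [hoduzavk]

[rezones], [suduye], [hoduzavk]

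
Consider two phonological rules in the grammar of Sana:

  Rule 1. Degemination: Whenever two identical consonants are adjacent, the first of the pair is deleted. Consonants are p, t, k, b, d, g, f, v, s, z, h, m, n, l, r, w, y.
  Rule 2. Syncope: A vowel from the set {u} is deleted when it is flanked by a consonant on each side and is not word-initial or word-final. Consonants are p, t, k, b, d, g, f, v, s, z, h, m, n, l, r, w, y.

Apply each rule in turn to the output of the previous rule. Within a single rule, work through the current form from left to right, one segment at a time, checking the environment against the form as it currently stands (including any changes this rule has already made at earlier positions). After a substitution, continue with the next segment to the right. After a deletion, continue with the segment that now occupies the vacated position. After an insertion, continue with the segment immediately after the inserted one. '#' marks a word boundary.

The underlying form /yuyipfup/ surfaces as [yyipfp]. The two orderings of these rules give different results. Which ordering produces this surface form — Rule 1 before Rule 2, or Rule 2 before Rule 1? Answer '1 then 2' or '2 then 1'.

Order 1 then 2:
  1 Degemination: no change — [yuyipfup]
  2 Syncope: [yuyipfup] → [yyipfp]
  result: [yyipfp]
Order 2 then 1:
  2 Syncope: [yuyipfup] → [yyipfp]
  1 Degemination: [yyipfp] → [yipfp]
  result: [yipfp]

1 then 2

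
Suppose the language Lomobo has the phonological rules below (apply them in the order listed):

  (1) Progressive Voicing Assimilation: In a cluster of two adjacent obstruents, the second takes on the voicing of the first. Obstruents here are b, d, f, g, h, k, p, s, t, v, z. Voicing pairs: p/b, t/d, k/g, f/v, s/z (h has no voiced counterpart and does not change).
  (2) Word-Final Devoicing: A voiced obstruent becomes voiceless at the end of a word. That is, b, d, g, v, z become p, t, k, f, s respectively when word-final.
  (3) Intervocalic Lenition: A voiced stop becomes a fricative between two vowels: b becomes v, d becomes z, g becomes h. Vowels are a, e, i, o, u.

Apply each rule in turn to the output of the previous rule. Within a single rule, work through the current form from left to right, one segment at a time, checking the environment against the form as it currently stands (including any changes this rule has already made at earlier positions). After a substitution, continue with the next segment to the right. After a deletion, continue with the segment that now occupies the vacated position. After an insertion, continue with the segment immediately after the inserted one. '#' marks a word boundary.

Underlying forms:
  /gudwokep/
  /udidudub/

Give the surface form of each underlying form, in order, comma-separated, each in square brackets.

/gudwokep/:
  (1) Progressive Voicing Assimilation: no change — [gudwokep]
  (2) Word-Final Devoicing: no change — [gudwokep]
  (3) Intervocalic Lenition: no change — [gudwokep]
/udidudub/:
  (1) Progressive Voicing Assimilation: no change — [udidudub]
  (2) Word-Final Devoicing: [udidudub] → [udidudup]
  (3) Intervocalic Lenition: [udidudup] → [uzizuzup]

[gudwokep], [uzizuzup]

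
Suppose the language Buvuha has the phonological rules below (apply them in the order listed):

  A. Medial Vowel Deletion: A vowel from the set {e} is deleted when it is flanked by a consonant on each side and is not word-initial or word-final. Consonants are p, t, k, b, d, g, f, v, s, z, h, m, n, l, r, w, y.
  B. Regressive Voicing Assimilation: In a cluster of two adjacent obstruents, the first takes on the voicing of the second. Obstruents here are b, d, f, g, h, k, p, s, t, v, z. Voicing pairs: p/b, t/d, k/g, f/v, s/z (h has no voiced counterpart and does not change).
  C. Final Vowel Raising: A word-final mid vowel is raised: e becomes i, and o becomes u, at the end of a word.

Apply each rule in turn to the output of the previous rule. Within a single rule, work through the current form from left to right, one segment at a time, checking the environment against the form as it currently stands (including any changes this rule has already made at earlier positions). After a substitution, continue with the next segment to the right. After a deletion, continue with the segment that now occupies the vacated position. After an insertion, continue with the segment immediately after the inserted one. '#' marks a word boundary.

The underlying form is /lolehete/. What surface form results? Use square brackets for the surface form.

A Medial Vowel Deletion: [lolehete] → [lolhte]
B Regressive Voicing Assimilation: no change — [lolhte]
C Final Vowel Raising: [lolhte] → [lolhti]

[lolhti]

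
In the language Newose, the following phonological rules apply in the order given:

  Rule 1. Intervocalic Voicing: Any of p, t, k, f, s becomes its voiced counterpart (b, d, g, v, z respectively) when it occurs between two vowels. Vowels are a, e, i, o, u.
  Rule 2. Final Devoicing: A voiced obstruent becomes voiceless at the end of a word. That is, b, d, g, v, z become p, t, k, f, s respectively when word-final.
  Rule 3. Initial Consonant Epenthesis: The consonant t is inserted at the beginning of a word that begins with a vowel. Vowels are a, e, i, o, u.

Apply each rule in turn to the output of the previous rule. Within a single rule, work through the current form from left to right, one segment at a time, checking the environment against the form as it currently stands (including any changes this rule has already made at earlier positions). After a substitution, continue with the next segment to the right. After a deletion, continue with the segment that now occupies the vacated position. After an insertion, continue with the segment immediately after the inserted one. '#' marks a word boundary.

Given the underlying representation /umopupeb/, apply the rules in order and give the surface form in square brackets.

Rule 1 Intervocalic Voicing: [umopupeb] → [umobubeb]
Rule 2 Final Devoicing: [umobubeb] → [umobubep]
Rule 3 Initial Consonant Epenthesis: [umobubep] → [tumobubep]

[tumobubep]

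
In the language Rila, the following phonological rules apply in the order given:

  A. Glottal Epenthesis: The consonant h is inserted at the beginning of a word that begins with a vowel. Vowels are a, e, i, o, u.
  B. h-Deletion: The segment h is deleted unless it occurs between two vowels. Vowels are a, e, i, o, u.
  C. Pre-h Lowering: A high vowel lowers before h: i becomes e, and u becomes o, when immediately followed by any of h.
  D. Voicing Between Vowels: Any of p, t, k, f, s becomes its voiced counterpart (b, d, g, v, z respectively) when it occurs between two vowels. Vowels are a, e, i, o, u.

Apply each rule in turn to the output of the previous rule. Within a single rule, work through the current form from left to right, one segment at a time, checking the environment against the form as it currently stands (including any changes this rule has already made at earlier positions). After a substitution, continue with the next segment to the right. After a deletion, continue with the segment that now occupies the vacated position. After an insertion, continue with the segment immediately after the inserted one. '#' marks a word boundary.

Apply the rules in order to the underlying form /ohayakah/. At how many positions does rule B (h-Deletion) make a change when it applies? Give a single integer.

2

A Glottal Epenthesis: [ohayakah] → [hohayakah]
B h-Deletion: [hohayakah] → [ohayaka]
C Pre-h Lowering: no change — [ohayaka]
D Voicing Between Vowels: [ohayaka] → [ohayaga]
Rule B changed 2 position(s).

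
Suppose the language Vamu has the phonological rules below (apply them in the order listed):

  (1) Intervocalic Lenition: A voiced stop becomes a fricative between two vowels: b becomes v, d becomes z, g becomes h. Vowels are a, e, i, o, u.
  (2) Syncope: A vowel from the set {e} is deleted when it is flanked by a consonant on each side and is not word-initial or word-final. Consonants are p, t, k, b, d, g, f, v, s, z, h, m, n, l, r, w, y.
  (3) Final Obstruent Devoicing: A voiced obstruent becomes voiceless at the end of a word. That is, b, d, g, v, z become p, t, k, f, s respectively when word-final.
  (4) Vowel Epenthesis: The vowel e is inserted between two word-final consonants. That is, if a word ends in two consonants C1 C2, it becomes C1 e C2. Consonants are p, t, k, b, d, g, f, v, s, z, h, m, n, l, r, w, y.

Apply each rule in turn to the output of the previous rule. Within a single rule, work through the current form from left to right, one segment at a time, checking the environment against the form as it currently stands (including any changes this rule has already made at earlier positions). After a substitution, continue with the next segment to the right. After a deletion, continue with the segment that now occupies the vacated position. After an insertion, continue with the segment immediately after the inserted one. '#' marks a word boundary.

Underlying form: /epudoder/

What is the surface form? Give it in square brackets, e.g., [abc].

(1) Intervocalic Lenition: [epudoder] → [epuzozer]
(2) Syncope: [epuzozer] → [epuzozr]
(3) Final Obstruent Devoicing: no change — [epuzozr]
(4) Vowel Epenthesis: [epuzozr] → [epuzozer]

[epuzozer]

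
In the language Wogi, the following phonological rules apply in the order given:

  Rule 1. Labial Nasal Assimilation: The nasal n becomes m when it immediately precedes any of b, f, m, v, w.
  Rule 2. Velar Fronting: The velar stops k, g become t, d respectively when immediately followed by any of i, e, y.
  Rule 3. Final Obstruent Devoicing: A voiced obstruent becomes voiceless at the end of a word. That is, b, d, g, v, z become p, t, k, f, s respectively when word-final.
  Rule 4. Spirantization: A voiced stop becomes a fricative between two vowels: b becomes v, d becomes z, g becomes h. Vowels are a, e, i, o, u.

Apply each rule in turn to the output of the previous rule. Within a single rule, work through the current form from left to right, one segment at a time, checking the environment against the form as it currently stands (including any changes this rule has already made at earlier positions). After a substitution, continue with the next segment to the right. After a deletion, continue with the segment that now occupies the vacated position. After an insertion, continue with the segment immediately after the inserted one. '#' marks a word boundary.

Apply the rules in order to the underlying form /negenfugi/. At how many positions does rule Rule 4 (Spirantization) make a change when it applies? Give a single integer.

2

Rule 1 Labial Nasal Assimilation: [negenfugi] → [negemfugi]
Rule 2 Velar Fronting: [negemfugi] → [nedemfudi]
Rule 3 Final Obstruent Devoicing: no change — [nedemfudi]
Rule 4 Spirantization: [nedemfudi] → [nezemfuzi]
Rule Rule 4 changed 2 position(s).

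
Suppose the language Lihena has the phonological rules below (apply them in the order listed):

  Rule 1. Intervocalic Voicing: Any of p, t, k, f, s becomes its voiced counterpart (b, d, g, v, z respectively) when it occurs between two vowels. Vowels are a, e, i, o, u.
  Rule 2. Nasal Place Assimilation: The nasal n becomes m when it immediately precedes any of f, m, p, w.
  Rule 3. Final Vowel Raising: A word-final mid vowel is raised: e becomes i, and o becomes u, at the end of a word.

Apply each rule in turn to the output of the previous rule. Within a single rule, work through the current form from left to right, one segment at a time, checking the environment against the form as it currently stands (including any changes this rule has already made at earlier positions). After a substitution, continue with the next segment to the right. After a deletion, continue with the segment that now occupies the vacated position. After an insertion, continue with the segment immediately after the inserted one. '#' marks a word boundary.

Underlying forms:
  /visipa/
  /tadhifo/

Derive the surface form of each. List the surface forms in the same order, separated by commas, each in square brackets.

/visipa/:
  Rule 1 Intervocalic Voicing: [visipa] → [viziba]
  Rule 2 Nasal Place Assimilation: no change — [viziba]
  Rule 3 Final Vowel Raising: no change — [viziba]
/tadhifo/:
  Rule 1 Intervocalic Voicing: [tadhifo] → [tadhivo]
  Rule 2 Nasal Place Assimilation: no change — [tadhivo]
  Rule 3 Final Vowel Raising: [tadhivo] → [tadhivu]

[viziba], [tadhivu]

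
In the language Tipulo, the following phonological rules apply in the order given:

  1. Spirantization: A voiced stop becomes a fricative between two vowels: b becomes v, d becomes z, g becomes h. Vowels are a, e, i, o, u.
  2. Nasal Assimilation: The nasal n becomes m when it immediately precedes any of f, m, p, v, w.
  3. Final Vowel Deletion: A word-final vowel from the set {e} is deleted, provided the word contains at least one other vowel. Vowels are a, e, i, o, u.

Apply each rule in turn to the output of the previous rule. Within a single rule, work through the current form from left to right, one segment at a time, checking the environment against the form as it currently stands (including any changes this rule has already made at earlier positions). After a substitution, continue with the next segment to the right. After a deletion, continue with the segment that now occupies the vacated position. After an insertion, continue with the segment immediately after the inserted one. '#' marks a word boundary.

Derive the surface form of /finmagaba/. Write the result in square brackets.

[fimmahava]

1 Spirantization: [finmagaba] → [finmahava]
2 Nasal Assimilation: [finmahava] → [fimmahava]
3 Final Vowel Deletion: no change — [fimmahava]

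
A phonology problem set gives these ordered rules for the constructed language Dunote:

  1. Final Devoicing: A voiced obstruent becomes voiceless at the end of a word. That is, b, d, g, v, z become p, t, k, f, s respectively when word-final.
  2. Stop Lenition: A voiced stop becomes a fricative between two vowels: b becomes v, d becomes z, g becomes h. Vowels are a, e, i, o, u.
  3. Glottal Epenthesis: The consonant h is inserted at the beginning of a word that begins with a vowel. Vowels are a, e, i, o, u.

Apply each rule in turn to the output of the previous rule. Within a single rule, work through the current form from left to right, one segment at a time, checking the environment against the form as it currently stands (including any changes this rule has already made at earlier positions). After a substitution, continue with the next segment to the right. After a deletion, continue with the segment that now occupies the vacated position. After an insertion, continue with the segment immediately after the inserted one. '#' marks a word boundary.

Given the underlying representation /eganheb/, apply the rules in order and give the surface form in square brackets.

[hehanhep]

1 Final Devoicing: [eganheb] → [eganhep]
2 Stop Lenition: [eganhep] → [ehanhep]
3 Glottal Epenthesis: [ehanhep] → [hehanhep]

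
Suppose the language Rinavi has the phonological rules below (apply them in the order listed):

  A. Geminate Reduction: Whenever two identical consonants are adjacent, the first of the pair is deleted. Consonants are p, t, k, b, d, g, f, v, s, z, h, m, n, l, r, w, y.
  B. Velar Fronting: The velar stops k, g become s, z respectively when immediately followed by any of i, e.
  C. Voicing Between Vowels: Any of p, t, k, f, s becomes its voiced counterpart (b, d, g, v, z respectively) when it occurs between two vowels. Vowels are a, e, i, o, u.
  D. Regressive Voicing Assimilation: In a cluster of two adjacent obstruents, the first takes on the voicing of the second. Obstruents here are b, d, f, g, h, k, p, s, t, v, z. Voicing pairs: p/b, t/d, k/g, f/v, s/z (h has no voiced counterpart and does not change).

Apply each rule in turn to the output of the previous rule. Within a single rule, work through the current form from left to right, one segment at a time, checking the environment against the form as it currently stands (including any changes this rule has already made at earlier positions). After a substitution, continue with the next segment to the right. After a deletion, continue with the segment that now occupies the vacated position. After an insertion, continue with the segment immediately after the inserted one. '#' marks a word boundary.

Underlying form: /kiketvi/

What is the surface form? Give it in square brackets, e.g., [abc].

A Geminate Reduction: no change — [kiketvi]
B Velar Fronting: [kiketvi] → [sisetvi]
C Voicing Between Vowels: [sisetvi] → [sizetvi]
D Regressive Voicing Assimilation: [sizetvi] → [sizedvi]

[sizedvi]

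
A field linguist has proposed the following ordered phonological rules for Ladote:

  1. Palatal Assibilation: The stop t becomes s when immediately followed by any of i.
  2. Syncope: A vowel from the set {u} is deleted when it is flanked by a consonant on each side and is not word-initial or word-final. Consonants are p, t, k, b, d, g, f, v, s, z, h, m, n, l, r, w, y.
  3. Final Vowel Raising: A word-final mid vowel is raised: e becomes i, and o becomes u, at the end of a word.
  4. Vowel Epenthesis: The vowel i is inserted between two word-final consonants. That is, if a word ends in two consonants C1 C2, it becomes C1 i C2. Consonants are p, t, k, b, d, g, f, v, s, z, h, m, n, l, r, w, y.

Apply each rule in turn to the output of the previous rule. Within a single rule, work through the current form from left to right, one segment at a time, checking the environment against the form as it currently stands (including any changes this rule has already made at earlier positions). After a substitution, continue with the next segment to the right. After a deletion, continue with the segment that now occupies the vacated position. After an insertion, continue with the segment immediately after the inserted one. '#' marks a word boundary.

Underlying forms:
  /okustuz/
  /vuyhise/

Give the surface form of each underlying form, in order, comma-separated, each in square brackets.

[okstiz], [vyhisi]

/okustuz/:
  1 Palatal Assibilation: no change — [okustuz]
  2 Syncope: [okustuz] → [okstz]
  3 Final Vowel Raising: no change — [okstz]
  4 Vowel Epenthesis: [okstz] → [okstiz]
/vuyhise/:
  1 Palatal Assibilation: no change — [vuyhise]
  2 Syncope: [vuyhise] → [vyhise]
  3 Final Vowel Raising: [vyhise] → [vyhisi]
  4 Vowel Epenthesis: no change — [vyhisi]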